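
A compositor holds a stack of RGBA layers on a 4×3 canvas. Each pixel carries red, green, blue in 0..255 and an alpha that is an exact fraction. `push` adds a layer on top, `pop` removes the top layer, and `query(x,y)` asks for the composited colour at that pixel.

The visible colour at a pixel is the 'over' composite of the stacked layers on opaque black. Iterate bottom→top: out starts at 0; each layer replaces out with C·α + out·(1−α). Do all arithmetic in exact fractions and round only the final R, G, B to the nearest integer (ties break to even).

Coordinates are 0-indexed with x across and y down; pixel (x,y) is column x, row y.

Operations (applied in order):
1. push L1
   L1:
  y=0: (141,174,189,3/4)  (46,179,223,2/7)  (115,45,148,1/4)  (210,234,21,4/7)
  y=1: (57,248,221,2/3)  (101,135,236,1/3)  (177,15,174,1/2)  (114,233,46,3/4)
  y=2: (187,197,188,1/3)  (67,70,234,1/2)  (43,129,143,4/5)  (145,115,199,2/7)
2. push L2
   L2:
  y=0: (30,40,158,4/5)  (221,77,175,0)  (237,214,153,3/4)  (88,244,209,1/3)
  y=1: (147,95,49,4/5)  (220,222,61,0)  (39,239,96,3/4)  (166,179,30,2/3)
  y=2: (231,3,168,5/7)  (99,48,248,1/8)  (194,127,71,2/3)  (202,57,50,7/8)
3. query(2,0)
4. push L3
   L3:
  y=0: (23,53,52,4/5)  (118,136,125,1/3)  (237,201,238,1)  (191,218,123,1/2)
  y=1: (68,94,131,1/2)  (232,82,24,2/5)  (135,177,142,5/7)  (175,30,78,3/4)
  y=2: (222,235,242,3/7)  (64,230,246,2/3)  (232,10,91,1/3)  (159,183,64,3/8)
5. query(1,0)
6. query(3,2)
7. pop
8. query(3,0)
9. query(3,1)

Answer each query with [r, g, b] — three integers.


at x=2,y=0 over L1,L2:
+L1 (α=1/4) → [115/4, 45/4, 37]
+L2 (α=3/4) → [2959/16, 2613/16, 124]
= [185, 163, 124]

query (1,0) [L1,L2,L3] — begin 0,0,0
after L1 α=2/7: [92/7, 358/7, 446/7]
after L2 α=0: [92/7, 358/7, 446/7]
after L3 α=1/3: [1010/21, 556/7, 589/7]
→ [48, 79, 84]

at x=3,y=2 over L1,L2,L3:
+L1 (α=2/7) → [290/7, 230/7, 398/7]
+L2 (α=7/8) → [2547/14, 3023/56, 356/7]
+L3 (α=3/8) → [19413/112, 45859/448, 781/14]
rounded: [173, 102, 56]

at x=3,y=0 over L1,L2:
after L1 α=4/7: [120, 936/7, 12]
after L2 α=1/3: [328/3, 3580/21, 233/3]
= [109, 170, 78]

(3,1) stack=L1,L2; from [0,0,0]:
L1 α=3/4: [171/2, 699/4, 69/2]
L2 α=2/3: [835/6, 2131/12, 63/2]
rounded: [139, 178, 32]


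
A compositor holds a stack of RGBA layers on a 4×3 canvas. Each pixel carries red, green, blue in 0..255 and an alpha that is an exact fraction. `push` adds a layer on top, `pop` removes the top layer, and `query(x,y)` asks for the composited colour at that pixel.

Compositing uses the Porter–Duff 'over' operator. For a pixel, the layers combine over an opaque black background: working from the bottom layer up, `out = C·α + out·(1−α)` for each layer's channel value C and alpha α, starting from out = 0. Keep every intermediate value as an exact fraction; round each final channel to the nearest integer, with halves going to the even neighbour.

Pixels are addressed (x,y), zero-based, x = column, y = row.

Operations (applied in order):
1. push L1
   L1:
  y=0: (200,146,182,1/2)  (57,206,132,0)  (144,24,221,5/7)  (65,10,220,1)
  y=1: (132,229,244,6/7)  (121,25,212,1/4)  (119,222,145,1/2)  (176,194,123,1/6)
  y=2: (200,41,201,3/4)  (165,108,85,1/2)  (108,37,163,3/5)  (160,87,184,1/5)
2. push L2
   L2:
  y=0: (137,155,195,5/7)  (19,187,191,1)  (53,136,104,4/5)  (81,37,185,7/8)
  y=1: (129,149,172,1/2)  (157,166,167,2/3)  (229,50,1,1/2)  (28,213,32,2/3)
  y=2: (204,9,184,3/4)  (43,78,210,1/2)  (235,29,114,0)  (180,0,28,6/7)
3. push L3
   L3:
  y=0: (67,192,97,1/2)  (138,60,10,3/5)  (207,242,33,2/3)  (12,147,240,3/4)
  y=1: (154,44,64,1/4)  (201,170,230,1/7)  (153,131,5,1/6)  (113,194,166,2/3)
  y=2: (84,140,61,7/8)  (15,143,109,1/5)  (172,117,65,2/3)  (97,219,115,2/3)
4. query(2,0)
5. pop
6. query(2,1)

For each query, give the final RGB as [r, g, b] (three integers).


query (2,0) [L1,L2,L3] — begin 0,0,0
+L1 (α=5/7) → [720/7, 120/7, 1105/7]
+L2 (α=4/5) → [2204/35, 3928/35, 4017/35]
+L3 (α=2/3) → [16694/105, 6956/35, 2109/35]
→ [159, 199, 60]

(2,1) stack=L1,L2; from [0,0,0]:
+L1 (α=1/2) → [119/2, 111, 145/2]
+L2 (α=1/2) → [577/4, 161/2, 147/4]
→ [144, 80, 37]


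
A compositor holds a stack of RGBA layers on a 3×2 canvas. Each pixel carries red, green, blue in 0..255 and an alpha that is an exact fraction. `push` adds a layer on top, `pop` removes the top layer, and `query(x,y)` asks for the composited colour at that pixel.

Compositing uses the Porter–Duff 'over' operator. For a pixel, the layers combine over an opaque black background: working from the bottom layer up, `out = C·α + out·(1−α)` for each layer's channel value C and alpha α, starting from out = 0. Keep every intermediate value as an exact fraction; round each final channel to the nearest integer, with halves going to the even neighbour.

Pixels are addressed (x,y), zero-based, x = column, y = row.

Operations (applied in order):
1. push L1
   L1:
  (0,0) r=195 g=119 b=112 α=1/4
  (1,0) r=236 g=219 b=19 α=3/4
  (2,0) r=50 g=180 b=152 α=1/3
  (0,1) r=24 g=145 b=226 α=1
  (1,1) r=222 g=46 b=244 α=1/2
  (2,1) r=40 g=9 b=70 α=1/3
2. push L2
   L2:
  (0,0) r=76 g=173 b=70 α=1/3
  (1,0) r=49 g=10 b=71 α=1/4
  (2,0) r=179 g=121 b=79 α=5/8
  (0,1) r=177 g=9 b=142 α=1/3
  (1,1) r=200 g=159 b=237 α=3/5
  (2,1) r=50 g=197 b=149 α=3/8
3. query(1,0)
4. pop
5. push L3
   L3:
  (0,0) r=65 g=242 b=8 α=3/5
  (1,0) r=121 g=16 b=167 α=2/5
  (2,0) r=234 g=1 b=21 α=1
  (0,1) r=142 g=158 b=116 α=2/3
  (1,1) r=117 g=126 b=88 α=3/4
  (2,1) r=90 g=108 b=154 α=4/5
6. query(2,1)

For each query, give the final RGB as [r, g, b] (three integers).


(1,0) stack=L1,L2; from [0,0,0]:
+L1 (α=3/4) → [177, 657/4, 57/4]
+L2 (α=1/4) → [145, 2011/16, 455/16]
= [145, 126, 28]

query (2,1) [L1,L3] — begin 0,0,0
after L1 α=1/3: [40/3, 3, 70/3]
after L3 α=4/5: [224/3, 87, 1918/15]
→ [75, 87, 128]


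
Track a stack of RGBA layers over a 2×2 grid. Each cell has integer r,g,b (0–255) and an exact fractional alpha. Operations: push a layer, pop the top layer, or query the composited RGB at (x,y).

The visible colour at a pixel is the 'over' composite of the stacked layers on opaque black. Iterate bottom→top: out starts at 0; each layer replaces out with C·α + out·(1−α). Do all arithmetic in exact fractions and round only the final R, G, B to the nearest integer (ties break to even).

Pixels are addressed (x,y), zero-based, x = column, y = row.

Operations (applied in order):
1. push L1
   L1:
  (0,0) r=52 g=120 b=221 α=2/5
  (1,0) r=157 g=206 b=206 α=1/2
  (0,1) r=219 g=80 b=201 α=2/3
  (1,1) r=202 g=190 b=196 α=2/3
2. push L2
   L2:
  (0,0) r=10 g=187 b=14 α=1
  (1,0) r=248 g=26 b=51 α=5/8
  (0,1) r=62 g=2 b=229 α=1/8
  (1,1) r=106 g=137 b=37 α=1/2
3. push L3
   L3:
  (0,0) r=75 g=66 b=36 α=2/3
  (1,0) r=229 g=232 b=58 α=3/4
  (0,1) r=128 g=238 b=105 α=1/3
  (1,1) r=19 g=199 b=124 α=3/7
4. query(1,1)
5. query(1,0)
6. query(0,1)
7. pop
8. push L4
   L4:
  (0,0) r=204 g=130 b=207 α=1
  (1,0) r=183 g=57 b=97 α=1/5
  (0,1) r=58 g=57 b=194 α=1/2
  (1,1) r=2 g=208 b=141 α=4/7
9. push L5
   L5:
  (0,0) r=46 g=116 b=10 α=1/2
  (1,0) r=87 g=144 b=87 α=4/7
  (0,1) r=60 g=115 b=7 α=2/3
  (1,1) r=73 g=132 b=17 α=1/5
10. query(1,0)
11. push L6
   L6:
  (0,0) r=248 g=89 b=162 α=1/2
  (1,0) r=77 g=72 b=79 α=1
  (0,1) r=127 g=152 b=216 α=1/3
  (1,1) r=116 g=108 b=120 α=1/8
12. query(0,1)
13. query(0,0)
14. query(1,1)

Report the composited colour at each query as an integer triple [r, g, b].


at x=1,y=1 over L1,L2,L3:
+L1 (α=2/3) → [404/3, 380/3, 392/3]
+L2 (α=1/2) → [361/3, 791/6, 503/6]
+L3 (α=3/7) → [1615/21, 3373/21, 2122/21]
→ [77, 161, 101]

at x=1,y=0 over L1,L2,L3:
after L1 α=1/2: [157/2, 103, 103]
after L2 α=5/8: [2951/16, 439/8, 141/2]
after L3 α=3/4: [13943/64, 6007/32, 489/8]
rounded: [218, 188, 61]

query (0,1) [L1,L2,L3] — begin 0,0,0
L1 α=2/3: [146, 160/3, 134]
L2 α=1/8: [271/2, 563/12, 1167/8]
L3 α=1/3: [133, 1991/18, 529/4]
= [133, 111, 132]

at x=1,y=0 over L1,L2,L4,L5:
after L1 α=1/2: [157/2, 103, 103]
after L2 α=5/8: [2951/16, 439/8, 141/2]
after L4 α=1/5: [3683/20, 553/10, 379/5]
after L5 α=4/7: [18009/140, 7419/70, 411/5]
rounded: [129, 106, 82]

at x=0,y=1 over L1,L2,L4,L5,L6:
+L1 (α=2/3) → [146, 160/3, 134]
+L2 (α=1/8) → [271/2, 563/12, 1167/8]
+L4 (α=1/2) → [387/4, 1247/24, 2719/16]
+L5 (α=2/3) → [289/4, 6767/72, 981/16]
+L6 (α=1/3) → [181/2, 12239/108, 903/8]
rounded: [90, 113, 113]

(0,0) stack=L1,L2,L4,L5,L6; from [0,0,0]:
+L1 (α=2/5) → [104/5, 48, 442/5]
+L2 (α=1) → [10, 187, 14]
+L4 (α=1) → [204, 130, 207]
+L5 (α=1/2) → [125, 123, 217/2]
+L6 (α=1/2) → [373/2, 106, 541/4]
= [186, 106, 135]

at x=1,y=1 over L1,L2,L4,L5,L6:
L1 α=2/3: [404/3, 380/3, 392/3]
L2 α=1/2: [361/3, 791/6, 503/6]
L4 α=4/7: [369/7, 2455/14, 233/2]
L5 α=1/5: [1987/35, 5834/35, 483/5]
L6 α=1/8: [2567/40, 3187/20, 3981/40]
rounded: [64, 159, 100]


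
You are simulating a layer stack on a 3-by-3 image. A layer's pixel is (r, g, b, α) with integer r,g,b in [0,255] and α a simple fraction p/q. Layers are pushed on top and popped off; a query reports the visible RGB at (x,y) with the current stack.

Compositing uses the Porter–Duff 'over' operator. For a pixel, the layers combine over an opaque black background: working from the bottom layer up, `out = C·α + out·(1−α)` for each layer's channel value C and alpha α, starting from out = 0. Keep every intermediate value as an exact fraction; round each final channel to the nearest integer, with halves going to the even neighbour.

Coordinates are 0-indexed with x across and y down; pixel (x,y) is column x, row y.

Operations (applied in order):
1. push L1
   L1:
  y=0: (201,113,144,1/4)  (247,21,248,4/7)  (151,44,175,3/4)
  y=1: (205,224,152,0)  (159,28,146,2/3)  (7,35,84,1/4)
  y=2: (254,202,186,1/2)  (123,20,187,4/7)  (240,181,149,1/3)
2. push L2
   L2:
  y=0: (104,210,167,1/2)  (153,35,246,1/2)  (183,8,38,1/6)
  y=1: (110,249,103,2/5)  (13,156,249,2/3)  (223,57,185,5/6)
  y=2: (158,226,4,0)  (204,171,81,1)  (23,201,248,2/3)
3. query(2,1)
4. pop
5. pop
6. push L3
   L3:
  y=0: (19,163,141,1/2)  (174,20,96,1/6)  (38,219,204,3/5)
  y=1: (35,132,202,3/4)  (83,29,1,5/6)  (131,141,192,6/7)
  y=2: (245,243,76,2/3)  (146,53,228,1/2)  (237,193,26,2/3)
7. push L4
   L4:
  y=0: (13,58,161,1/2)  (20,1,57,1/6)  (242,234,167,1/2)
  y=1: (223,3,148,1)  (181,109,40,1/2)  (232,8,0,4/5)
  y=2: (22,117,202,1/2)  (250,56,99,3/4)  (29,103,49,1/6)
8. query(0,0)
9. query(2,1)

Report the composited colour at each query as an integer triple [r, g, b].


(2,1) stack=L1,L2; from [0,0,0]:
+L1 (α=1/4) → [7/4, 35/4, 21]
+L2 (α=5/6) → [1489/8, 1175/24, 473/3]
= [186, 49, 158]

(0,0) stack=L3,L4; from [0,0,0]:
after L3 α=1/2: [19/2, 163/2, 141/2]
after L4 α=1/2: [45/4, 279/4, 463/4]
→ [11, 70, 116]

at x=2,y=1 over L3,L4:
+L3 (α=6/7) → [786/7, 846/7, 1152/7]
+L4 (α=4/5) → [7282/35, 214/7, 1152/35]
rounded: [208, 31, 33]


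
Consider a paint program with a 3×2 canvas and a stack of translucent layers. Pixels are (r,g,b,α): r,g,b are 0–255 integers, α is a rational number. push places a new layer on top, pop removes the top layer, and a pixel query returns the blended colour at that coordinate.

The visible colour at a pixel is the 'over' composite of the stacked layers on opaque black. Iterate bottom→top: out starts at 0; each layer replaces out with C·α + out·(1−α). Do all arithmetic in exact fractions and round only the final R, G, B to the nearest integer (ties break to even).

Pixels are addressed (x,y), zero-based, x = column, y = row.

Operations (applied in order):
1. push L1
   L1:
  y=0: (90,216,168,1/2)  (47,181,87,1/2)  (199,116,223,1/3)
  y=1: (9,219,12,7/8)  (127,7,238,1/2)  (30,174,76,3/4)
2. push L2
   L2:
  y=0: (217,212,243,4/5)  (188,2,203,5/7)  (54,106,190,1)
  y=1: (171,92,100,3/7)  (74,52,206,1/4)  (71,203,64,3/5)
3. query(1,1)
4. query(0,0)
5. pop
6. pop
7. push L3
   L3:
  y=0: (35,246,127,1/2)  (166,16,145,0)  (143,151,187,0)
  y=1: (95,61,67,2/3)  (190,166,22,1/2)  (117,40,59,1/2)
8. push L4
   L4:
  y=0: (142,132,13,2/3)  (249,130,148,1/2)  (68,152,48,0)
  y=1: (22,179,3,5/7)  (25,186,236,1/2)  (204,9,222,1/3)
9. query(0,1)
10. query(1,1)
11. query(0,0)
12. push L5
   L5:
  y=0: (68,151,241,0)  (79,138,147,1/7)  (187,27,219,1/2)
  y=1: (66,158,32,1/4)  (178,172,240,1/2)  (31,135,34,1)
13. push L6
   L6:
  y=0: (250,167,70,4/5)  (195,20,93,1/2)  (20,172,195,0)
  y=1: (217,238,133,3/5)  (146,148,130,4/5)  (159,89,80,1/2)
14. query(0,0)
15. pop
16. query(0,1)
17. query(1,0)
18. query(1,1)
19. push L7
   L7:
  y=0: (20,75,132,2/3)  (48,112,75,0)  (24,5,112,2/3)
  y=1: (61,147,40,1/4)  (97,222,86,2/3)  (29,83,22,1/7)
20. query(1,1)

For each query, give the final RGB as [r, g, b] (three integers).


at x=1,y=1 over L1,L2:
+L1 (α=1/2) → [127/2, 7/2, 119]
+L2 (α=1/4) → [529/8, 125/8, 563/4]
→ [66, 16, 141]

(0,0) stack=L1,L2; from [0,0,0]:
+L1 (α=1/2) → [45, 108, 84]
+L2 (α=4/5) → [913/5, 956/5, 1056/5]
→ [183, 191, 211]

at x=0,y=1 over L3,L4:
L3 α=2/3: [190/3, 122/3, 134/3]
L4 α=5/7: [710/21, 2929/21, 313/21]
= [34, 139, 15]

at x=1,y=1 over L3,L4:
L3 α=1/2: [95, 83, 11]
L4 α=1/2: [60, 269/2, 247/2]
= [60, 134, 124]

query (0,0) [L3,L4] — begin 0,0,0
after L3 α=1/2: [35/2, 123, 127/2]
after L4 α=2/3: [201/2, 129, 179/6]
→ [100, 129, 30]

query (0,0) [L3,L4,L5,L6] — begin 0,0,0
+L3 (α=1/2) → [35/2, 123, 127/2]
+L4 (α=2/3) → [201/2, 129, 179/6]
+L5 (α=0) → [201/2, 129, 179/6]
+L6 (α=4/5) → [2201/10, 797/5, 1859/30]
→ [220, 159, 62]

query (0,1) [L3,L4,L5] — begin 0,0,0
after L3 α=2/3: [190/3, 122/3, 134/3]
after L4 α=5/7: [710/21, 2929/21, 313/21]
after L5 α=1/4: [293/7, 4035/28, 537/28]
rounded: [42, 144, 19]

at x=1,y=0 over L3,L4,L5:
L3 α=0: [0, 0, 0]
L4 α=1/2: [249/2, 65, 74]
L5 α=1/7: [118, 528/7, 591/7]
= [118, 75, 84]

at x=1,y=1 over L3,L4,L5:
after L3 α=1/2: [95, 83, 11]
after L4 α=1/2: [60, 269/2, 247/2]
after L5 α=1/2: [119, 613/4, 727/4]
rounded: [119, 153, 182]

at x=1,y=1 over L3,L4,L5,L7:
L3 α=1/2: [95, 83, 11]
L4 α=1/2: [60, 269/2, 247/2]
L5 α=1/2: [119, 613/4, 727/4]
L7 α=2/3: [313/3, 2389/12, 1415/12]
rounded: [104, 199, 118]


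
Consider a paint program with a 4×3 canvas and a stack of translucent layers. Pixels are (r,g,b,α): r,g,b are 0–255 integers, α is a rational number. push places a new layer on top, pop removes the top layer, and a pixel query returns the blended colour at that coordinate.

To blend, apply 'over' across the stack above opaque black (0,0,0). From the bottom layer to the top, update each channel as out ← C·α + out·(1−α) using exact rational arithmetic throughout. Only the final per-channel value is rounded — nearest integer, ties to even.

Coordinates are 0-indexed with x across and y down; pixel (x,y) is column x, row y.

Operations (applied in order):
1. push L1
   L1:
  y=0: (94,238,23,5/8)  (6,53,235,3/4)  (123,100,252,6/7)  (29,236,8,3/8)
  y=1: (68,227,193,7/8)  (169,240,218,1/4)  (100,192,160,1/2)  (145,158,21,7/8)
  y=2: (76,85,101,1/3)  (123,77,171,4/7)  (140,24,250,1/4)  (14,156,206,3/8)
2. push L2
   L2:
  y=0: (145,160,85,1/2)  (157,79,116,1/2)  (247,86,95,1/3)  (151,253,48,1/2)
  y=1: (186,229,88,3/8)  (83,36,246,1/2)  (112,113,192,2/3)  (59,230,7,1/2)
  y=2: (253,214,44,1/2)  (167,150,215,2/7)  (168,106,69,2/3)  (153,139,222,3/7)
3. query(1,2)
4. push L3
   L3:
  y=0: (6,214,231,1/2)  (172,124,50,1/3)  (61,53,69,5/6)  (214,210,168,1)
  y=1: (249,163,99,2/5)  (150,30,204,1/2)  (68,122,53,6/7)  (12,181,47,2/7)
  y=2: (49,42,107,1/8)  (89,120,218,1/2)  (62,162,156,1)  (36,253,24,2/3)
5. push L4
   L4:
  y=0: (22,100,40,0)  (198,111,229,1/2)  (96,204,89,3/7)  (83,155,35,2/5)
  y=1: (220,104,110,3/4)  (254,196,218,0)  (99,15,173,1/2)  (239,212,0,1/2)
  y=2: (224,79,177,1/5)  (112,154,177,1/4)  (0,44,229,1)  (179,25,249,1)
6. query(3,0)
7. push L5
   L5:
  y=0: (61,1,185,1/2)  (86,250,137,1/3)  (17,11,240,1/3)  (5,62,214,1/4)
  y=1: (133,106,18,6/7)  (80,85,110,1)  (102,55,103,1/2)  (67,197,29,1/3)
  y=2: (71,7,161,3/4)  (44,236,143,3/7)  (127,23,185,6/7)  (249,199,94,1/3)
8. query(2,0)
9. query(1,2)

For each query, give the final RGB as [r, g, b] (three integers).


(1,2) stack=L1,L2; from [0,0,0]:
+L1 (α=4/7) → [492/7, 44, 684/7]
+L2 (α=2/7) → [4798/49, 520/7, 6430/49]
→ [98, 74, 131]

(3,0) stack=L1,L2,L3,L4; from [0,0,0]:
after L1 α=3/8: [87/8, 177/2, 3]
after L2 α=1/2: [1295/16, 683/4, 51/2]
after L3 α=1: [214, 210, 168]
after L4 α=2/5: [808/5, 188, 574/5]
= [162, 188, 115]

at x=2,y=0 over L1,L2,L3,L4,L5:
+L1 (α=6/7) → [738/7, 600/7, 216]
+L2 (α=1/3) → [3205/21, 1802/21, 527/3]
+L3 (α=5/6) → [4805/63, 7367/126, 781/9]
+L4 (α=3/7) → [37364/441, 53290/441, 5527/63]
+L5 (α=1/3) → [82225/1323, 111431/1323, 26174/189]
= [62, 84, 138]

(1,2) stack=L1,L2,L3,L4,L5; from [0,0,0]:
+L1 (α=4/7) → [492/7, 44, 684/7]
+L2 (α=2/7) → [4798/49, 520/7, 6430/49]
+L3 (α=1/2) → [9159/98, 680/7, 8556/49]
+L4 (α=1/4) → [38453/392, 1559/14, 34341/196]
+L5 (α=3/7) → [51389/686, 8074/49, 55362/343]
rounded: [75, 165, 161]


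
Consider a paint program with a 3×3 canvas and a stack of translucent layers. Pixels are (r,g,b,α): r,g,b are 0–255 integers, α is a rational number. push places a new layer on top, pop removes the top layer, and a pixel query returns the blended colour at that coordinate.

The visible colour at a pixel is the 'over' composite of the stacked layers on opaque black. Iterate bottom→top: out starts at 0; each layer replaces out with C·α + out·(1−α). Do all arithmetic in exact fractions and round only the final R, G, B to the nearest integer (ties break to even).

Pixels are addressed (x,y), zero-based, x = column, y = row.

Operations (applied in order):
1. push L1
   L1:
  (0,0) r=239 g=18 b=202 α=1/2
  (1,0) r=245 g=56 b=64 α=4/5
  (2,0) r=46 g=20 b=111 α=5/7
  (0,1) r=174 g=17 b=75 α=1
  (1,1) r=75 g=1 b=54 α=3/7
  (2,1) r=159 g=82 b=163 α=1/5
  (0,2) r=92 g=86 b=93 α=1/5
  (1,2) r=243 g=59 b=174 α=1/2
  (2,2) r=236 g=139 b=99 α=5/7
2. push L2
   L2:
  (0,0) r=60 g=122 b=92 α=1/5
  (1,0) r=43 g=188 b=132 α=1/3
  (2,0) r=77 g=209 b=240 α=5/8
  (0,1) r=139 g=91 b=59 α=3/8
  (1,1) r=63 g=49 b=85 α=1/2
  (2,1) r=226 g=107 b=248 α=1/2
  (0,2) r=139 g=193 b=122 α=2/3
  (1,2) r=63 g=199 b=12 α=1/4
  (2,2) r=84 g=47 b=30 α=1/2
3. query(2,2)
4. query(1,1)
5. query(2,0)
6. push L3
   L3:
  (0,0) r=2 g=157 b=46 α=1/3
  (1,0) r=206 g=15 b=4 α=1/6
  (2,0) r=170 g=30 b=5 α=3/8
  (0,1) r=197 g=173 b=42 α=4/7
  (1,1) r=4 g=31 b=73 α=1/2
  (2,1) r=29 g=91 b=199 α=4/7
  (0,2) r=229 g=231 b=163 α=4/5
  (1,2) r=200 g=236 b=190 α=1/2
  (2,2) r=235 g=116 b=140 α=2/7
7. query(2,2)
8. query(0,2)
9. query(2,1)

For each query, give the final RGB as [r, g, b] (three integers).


(2,2) stack=L1,L2; from [0,0,0]:
after L1 α=5/7: [1180/7, 695/7, 495/7]
after L2 α=1/2: [884/7, 512/7, 705/14]
rounded: [126, 73, 50]

at x=1,y=1 over L1,L2:
L1 α=3/7: [225/7, 3/7, 162/7]
L2 α=1/2: [333/7, 173/7, 757/14]
= [48, 25, 54]

(2,0) stack=L1,L2; from [0,0,0]:
+L1 (α=5/7) → [230/7, 100/7, 555/7]
+L2 (α=5/8) → [3385/56, 7615/56, 10065/56]
→ [60, 136, 180]

query (2,2) [L1,L2,L3] — begin 0,0,0
after L1 α=5/7: [1180/7, 695/7, 495/7]
after L2 α=1/2: [884/7, 512/7, 705/14]
after L3 α=2/7: [7710/49, 4184/49, 7445/98]
→ [157, 85, 76]

at x=0,y=2 over L1,L2,L3:
L1 α=1/5: [92/5, 86/5, 93/5]
L2 α=2/3: [494/5, 672/5, 1313/15]
L3 α=4/5: [5074/25, 5292/25, 11093/75]
→ [203, 212, 148]

(2,1) stack=L1,L2,L3; from [0,0,0]:
L1 α=1/5: [159/5, 82/5, 163/5]
L2 α=1/2: [1289/10, 617/10, 1403/10]
L3 α=4/7: [5027/70, 5491/70, 12169/70]
→ [72, 78, 174]


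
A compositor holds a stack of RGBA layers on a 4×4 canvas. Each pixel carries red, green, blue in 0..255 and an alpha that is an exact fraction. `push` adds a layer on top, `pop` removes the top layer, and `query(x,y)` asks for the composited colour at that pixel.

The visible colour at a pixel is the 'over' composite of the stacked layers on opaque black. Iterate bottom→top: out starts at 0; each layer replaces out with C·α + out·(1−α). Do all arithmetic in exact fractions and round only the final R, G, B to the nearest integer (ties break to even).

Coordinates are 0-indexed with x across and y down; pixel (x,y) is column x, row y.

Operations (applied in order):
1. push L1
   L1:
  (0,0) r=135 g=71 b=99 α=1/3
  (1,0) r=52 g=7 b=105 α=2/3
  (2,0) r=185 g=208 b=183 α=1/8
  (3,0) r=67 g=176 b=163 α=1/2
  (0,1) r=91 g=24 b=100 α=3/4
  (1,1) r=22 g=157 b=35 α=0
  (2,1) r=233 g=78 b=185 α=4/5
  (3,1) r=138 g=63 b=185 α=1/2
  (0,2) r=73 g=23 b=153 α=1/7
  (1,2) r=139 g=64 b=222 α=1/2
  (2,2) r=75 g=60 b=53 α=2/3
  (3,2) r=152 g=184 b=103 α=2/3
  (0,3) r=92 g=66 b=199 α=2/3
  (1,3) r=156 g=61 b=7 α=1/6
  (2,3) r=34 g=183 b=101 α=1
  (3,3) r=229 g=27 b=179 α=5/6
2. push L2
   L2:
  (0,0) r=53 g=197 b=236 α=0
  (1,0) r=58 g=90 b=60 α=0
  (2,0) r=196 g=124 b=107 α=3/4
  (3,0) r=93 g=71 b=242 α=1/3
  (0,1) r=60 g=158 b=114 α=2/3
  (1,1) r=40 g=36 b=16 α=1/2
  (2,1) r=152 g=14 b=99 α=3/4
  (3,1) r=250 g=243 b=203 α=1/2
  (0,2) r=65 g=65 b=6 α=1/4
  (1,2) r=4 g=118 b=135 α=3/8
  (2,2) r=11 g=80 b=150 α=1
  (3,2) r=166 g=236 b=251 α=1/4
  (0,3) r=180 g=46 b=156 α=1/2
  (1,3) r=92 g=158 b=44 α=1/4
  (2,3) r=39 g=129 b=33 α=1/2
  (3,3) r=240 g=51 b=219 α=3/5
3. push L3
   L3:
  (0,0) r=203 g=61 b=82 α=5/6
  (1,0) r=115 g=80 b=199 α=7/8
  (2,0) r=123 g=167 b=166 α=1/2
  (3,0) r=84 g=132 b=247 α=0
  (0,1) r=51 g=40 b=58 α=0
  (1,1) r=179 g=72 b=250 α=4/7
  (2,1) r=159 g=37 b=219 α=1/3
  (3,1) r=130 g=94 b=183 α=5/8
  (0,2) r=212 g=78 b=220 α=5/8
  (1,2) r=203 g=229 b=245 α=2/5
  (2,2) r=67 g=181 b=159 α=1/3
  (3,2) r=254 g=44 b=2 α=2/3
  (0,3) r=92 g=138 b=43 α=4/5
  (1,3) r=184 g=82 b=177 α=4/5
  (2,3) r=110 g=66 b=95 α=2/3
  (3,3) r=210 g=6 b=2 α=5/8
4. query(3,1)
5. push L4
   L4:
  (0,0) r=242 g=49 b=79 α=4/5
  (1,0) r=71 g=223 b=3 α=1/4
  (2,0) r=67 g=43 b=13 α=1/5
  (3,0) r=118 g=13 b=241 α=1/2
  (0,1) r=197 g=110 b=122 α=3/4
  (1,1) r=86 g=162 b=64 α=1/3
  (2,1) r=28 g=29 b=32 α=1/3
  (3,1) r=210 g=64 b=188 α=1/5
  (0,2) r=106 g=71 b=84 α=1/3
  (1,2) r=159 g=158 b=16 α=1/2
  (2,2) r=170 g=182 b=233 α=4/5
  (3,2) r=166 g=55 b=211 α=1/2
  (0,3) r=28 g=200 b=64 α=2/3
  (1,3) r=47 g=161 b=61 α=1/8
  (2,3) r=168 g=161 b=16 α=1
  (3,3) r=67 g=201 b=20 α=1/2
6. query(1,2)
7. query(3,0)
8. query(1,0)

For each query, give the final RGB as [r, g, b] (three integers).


query (3,1) [L1,L2,L3] — begin 0,0,0
L1 α=1/2: [69, 63/2, 185/2]
L2 α=1/2: [319/2, 549/4, 591/4]
L3 α=5/8: [2257/16, 3527/32, 5433/32]
= [141, 110, 170]

at x=1,y=2 over L1,L2,L3,L4:
+L1 (α=1/2) → [139/2, 32, 111]
+L2 (α=3/8) → [719/16, 257/4, 120]
+L3 (α=2/5) → [8653/80, 2603/20, 170]
+L4 (α=1/2) → [21373/160, 5763/40, 93]
rounded: [134, 144, 93]

query (3,0) [L1,L2,L3,L4] — begin 0,0,0
L1 α=1/2: [67/2, 88, 163/2]
L2 α=1/3: [160/3, 247/3, 135]
L3 α=0: [160/3, 247/3, 135]
L4 α=1/2: [257/3, 143/3, 188]
rounded: [86, 48, 188]

(1,0) stack=L1,L2,L3,L4; from [0,0,0]:
+L1 (α=2/3) → [104/3, 14/3, 70]
+L2 (α=0) → [104/3, 14/3, 70]
+L3 (α=7/8) → [2519/24, 847/12, 1463/8]
+L4 (α=1/4) → [3087/32, 1739/16, 4413/32]
rounded: [96, 109, 138]


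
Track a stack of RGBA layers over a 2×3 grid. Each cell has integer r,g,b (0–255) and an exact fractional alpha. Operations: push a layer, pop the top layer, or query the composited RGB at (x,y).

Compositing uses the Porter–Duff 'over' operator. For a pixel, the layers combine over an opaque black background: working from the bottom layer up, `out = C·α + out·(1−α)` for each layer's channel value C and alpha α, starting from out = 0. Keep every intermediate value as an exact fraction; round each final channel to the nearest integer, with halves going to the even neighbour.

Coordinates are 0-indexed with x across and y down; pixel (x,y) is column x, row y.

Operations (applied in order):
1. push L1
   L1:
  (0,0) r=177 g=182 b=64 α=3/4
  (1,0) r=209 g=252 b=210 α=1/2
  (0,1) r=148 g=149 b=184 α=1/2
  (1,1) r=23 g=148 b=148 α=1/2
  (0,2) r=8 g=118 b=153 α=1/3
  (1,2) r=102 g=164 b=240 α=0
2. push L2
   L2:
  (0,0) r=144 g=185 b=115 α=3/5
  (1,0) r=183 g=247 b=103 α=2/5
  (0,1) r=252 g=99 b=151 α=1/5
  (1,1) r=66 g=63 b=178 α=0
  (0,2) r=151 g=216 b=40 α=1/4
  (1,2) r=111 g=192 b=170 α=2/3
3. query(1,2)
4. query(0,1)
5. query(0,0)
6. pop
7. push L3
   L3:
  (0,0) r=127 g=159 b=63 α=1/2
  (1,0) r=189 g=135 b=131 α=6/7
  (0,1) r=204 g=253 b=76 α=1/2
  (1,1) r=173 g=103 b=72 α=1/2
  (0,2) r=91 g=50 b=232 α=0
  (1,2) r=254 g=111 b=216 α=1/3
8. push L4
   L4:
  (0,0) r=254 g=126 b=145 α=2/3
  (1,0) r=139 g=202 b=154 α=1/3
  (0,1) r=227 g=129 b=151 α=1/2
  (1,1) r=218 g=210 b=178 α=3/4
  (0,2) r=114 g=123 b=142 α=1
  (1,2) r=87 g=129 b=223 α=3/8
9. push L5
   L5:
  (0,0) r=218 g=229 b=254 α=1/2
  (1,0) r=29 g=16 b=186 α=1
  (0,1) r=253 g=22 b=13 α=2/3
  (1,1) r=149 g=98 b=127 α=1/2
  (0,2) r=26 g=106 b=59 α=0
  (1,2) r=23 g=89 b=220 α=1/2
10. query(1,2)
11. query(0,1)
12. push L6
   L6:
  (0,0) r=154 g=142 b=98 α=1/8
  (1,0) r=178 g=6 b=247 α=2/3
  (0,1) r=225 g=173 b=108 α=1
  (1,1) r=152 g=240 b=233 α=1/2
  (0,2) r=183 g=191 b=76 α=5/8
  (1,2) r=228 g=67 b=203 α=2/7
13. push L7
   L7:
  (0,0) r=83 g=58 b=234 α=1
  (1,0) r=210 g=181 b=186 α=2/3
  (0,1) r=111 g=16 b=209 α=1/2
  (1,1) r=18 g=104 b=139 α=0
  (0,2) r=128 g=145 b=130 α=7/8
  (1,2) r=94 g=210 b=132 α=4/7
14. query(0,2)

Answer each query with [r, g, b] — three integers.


query (1,2) [L1,L2] — begin 0,0,0
L1 α=0: [0, 0, 0]
L2 α=2/3: [74, 128, 340/3]
rounded: [74, 128, 113]

query (0,1) [L1,L2] — begin 0,0,0
after L1 α=1/2: [74, 149/2, 92]
after L2 α=1/5: [548/5, 397/5, 519/5]
→ [110, 79, 104]

(0,0) stack=L1,L2; from [0,0,0]:
L1 α=3/4: [531/4, 273/2, 48]
L2 α=3/5: [279/2, 828/5, 441/5]
→ [140, 166, 88]

(1,2) stack=L1,L3,L4,L5; from [0,0,0]:
+L1 (α=0) → [0, 0, 0]
+L3 (α=1/3) → [254/3, 37, 72]
+L4 (α=3/8) → [2053/24, 143/2, 1029/8]
+L5 (α=1/2) → [2605/48, 321/4, 2789/16]
rounded: [54, 80, 174]

query (0,1) [L1,L3,L4,L5] — begin 0,0,0
after L1 α=1/2: [74, 149/2, 92]
after L3 α=1/2: [139, 655/4, 84]
after L4 α=1/2: [183, 1171/8, 235/2]
after L5 α=2/3: [689/3, 1523/24, 287/6]
= [230, 63, 48]

query (0,2) [L1,L3,L4,L5,L6,L7] — begin 0,0,0
+L1 (α=1/3) → [8/3, 118/3, 51]
+L3 (α=0) → [8/3, 118/3, 51]
+L4 (α=1) → [114, 123, 142]
+L5 (α=0) → [114, 123, 142]
+L6 (α=5/8) → [1257/8, 331/2, 403/4]
+L7 (α=7/8) → [8425/64, 2361/16, 4043/32]
rounded: [132, 148, 126]


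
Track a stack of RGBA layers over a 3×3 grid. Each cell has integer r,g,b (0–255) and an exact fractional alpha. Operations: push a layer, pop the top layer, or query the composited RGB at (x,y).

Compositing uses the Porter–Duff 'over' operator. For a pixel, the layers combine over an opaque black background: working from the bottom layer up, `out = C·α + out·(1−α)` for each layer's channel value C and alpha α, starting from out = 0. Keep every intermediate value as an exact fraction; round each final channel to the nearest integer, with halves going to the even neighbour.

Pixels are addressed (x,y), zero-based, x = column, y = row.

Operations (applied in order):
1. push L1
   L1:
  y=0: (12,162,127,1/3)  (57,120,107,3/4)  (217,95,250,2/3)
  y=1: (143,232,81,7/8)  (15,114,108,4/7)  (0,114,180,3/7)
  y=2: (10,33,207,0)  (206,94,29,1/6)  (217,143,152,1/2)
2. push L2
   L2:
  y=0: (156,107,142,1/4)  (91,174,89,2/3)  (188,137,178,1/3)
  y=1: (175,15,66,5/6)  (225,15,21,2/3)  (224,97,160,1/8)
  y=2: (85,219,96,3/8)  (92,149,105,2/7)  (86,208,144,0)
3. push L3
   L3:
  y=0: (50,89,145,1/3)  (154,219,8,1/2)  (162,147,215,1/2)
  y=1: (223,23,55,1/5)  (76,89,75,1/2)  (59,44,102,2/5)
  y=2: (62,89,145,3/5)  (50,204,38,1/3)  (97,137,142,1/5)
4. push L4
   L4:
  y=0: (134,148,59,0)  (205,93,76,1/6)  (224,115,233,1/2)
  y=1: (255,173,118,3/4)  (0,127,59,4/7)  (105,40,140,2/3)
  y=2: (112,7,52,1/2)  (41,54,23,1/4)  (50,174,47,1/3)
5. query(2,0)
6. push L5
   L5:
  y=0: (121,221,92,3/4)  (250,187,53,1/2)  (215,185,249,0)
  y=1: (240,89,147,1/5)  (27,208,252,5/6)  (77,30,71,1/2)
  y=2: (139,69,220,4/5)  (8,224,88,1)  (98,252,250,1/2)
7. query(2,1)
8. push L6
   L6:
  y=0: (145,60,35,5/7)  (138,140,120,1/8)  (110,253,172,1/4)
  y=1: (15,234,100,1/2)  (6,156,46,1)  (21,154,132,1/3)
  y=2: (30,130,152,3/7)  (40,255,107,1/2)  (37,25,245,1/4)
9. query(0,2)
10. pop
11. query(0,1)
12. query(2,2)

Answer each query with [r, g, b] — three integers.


(2,0) stack=L1,L2,L3,L4; from [0,0,0]:
L1 α=2/3: [434/3, 190/3, 500/3]
L2 α=1/3: [1432/9, 791/9, 1534/9]
L3 α=1/2: [1445/9, 1057/9, 3469/18]
L4 α=1/2: [3461/18, 1046/9, 7663/36]
→ [192, 116, 213]

at x=2,y=1 over L1,L2,L3,L4,L5:
+L1 (α=3/7) → [0, 342/7, 540/7]
+L2 (α=1/8) → [28, 439/8, 175/2]
+L3 (α=2/5) → [202/5, 2021/40, 933/10]
+L4 (α=2/3) → [1252/15, 5221/120, 3733/30]
+L5 (α=1/2) → [2407/30, 8821/240, 5863/60]
→ [80, 37, 98]

at x=0,y=2 over L1,L2,L3,L4,L5,L6:
L1 α=0: [0, 0, 0]
L2 α=3/8: [255/8, 657/8, 36]
L3 α=3/5: [999/20, 345/4, 507/5]
L4 α=1/2: [3239/40, 373/8, 767/10]
L5 α=4/5: [25479/200, 2581/40, 9567/50]
L6 α=3/7: [29979/350, 6481/70, 4362/25]
= [86, 93, 174]

at x=0,y=1 over L1,L2,L3,L4,L5:
+L1 (α=7/8) → [1001/8, 203, 567/8]
+L2 (α=5/6) → [2667/16, 139/3, 1069/16]
+L3 (α=1/5) → [3559/20, 125/3, 1289/20]
+L4 (α=3/4) → [18859/80, 841/6, 8369/80]
+L5 (α=1/5) → [23659/100, 1949/15, 11309/100]
→ [237, 130, 113]

(2,2) stack=L1,L2,L3,L4,L5; from [0,0,0]:
after L1 α=1/2: [217/2, 143/2, 76]
after L2 α=0: [217/2, 143/2, 76]
after L3 α=1/5: [531/5, 423/5, 446/5]
after L4 α=1/3: [1312/15, 572/5, 1127/15]
after L5 α=1/2: [1391/15, 916/5, 4877/30]
rounded: [93, 183, 163]


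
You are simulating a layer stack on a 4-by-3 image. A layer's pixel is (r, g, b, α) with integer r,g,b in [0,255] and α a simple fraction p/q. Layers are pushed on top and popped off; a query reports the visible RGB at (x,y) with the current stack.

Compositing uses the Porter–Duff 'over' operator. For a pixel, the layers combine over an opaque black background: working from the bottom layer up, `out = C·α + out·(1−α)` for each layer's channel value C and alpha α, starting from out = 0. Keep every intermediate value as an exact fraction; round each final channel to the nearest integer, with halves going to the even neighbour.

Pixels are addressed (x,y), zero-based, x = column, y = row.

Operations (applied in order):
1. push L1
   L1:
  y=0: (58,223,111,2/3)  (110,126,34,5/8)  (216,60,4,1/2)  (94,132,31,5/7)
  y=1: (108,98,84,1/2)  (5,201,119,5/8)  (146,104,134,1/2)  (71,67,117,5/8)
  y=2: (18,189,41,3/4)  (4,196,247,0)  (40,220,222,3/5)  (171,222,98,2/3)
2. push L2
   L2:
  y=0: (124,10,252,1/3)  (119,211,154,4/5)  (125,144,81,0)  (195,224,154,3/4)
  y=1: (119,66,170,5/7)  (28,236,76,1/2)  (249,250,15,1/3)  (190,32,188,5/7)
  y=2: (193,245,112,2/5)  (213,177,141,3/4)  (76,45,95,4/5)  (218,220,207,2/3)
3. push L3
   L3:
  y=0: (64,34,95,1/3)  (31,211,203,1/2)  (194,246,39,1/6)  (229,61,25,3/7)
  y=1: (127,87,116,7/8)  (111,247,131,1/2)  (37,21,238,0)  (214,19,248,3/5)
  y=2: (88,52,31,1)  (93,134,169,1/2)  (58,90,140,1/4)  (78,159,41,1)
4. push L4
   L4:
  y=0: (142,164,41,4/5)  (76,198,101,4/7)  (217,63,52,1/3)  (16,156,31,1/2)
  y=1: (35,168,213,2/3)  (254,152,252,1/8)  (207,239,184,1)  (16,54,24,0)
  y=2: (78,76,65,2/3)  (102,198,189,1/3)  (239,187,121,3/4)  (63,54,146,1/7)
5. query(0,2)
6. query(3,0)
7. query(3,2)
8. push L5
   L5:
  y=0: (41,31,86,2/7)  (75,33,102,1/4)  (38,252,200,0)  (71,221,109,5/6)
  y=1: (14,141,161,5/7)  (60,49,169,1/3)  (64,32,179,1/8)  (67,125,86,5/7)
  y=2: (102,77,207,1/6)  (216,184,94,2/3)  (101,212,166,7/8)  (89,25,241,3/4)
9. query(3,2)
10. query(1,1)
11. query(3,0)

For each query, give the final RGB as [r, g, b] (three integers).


(0,2) stack=L1,L2,L3,L4; from [0,0,0]:
L1 α=3/4: [27/2, 567/4, 123/4]
L2 α=2/5: [853/10, 3661/20, 253/4]
L3 α=1: [88, 52, 31]
L4 α=2/3: [244/3, 68, 161/3]
= [81, 68, 54]

query (3,0) [L1,L2,L3,L4] — begin 0,0,0
after L1 α=5/7: [470/7, 660/7, 155/7]
after L2 α=3/4: [4565/28, 1341/7, 3389/28]
after L3 α=3/7: [9374/49, 6645/49, 3914/49]
after L4 α=1/2: [5079/49, 14289/98, 5433/98]
= [104, 146, 55]

query (3,2) [L1,L2,L3,L4] — begin 0,0,0
+L1 (α=2/3) → [114, 148, 196/3]
+L2 (α=2/3) → [550/3, 196, 1438/9]
+L3 (α=1) → [78, 159, 41]
+L4 (α=1/7) → [531/7, 144, 56]
→ [76, 144, 56]

(3,2) stack=L1,L2,L3,L4,L5; from [0,0,0]:
L1 α=2/3: [114, 148, 196/3]
L2 α=2/3: [550/3, 196, 1438/9]
L3 α=1: [78, 159, 41]
L4 α=1/7: [531/7, 144, 56]
L5 α=3/4: [600/7, 219/4, 779/4]
→ [86, 55, 195]

(1,1) stack=L1,L2,L3,L4,L5; from [0,0,0]:
after L1 α=5/8: [25/8, 1005/8, 595/8]
after L2 α=1/2: [249/16, 2893/16, 1203/16]
after L3 α=1/2: [2025/32, 6845/32, 3299/32]
after L4 α=1/8: [22303/256, 52779/256, 31157/256]
after L5 α=1/3: [29983/384, 59051/384, 52789/384]
= [78, 154, 137]

(3,0) stack=L1,L2,L3,L4,L5; from [0,0,0]:
after L1 α=5/7: [470/7, 660/7, 155/7]
after L2 α=3/4: [4565/28, 1341/7, 3389/28]
after L3 α=3/7: [9374/49, 6645/49, 3914/49]
after L4 α=1/2: [5079/49, 14289/98, 5433/98]
after L5 α=5/6: [11237/147, 122579/588, 58843/588]
= [76, 208, 100]


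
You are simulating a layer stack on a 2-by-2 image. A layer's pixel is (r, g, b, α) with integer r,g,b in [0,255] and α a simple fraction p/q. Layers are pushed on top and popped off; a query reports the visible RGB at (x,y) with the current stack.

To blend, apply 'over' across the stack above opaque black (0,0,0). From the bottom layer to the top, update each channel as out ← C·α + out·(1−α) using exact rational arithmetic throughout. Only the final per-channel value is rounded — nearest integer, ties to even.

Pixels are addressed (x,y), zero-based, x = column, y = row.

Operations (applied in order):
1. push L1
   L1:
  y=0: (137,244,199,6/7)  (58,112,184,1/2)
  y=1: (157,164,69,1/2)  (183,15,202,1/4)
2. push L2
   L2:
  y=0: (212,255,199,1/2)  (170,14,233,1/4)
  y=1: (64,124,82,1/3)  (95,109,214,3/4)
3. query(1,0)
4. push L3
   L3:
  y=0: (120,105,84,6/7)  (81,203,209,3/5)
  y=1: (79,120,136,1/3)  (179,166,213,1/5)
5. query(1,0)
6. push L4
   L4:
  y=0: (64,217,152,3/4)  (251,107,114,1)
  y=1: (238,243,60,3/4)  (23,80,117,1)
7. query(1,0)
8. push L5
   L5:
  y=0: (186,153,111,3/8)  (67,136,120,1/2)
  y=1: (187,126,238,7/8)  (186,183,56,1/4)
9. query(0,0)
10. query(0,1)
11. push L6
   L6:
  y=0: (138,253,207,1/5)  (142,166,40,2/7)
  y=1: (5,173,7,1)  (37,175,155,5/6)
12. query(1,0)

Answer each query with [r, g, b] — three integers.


at x=1,y=0 over L1,L2:
+L1 (α=1/2) → [29, 56, 92]
+L2 (α=1/4) → [257/4, 91/2, 509/4]
→ [64, 46, 127]

at x=1,y=0 over L1,L2,L3:
after L1 α=1/2: [29, 56, 92]
after L2 α=1/4: [257/4, 91/2, 509/4]
after L3 α=3/5: [743/10, 140, 1763/10]
= [74, 140, 176]

(1,0) stack=L1,L2,L3,L4; from [0,0,0]:
L1 α=1/2: [29, 56, 92]
L2 α=1/4: [257/4, 91/2, 509/4]
L3 α=3/5: [743/10, 140, 1763/10]
L4 α=1: [251, 107, 114]
→ [251, 107, 114]

at x=0,y=0 over L1,L2,L3,L4,L5:
L1 α=6/7: [822/7, 1464/7, 1194/7]
L2 α=1/2: [1153/7, 3249/14, 2587/14]
L3 α=6/7: [6193/49, 12069/98, 9643/98]
L4 α=3/4: [15601/196, 75867/392, 54331/392]
L5 α=3/8: [187373/1568, 559263/3136, 402191/3136]
→ [119, 178, 128]

at x=0,y=1 over L1,L2,L3,L4,L5:
+L1 (α=1/2) → [157/2, 82, 69/2]
+L2 (α=1/3) → [221/3, 96, 151/3]
+L3 (α=1/3) → [679/9, 104, 710/9]
+L4 (α=3/4) → [7105/36, 833/4, 1165/18]
+L5 (α=7/8) → [54229/288, 4361/32, 31153/144]
rounded: [188, 136, 216]

at x=1,y=0 over L1,L2,L3,L4,L5,L6:
L1 α=1/2: [29, 56, 92]
L2 α=1/4: [257/4, 91/2, 509/4]
L3 α=3/5: [743/10, 140, 1763/10]
L4 α=1: [251, 107, 114]
L5 α=1/2: [159, 243/2, 117]
L6 α=2/7: [1079/7, 1879/14, 95]
rounded: [154, 134, 95]


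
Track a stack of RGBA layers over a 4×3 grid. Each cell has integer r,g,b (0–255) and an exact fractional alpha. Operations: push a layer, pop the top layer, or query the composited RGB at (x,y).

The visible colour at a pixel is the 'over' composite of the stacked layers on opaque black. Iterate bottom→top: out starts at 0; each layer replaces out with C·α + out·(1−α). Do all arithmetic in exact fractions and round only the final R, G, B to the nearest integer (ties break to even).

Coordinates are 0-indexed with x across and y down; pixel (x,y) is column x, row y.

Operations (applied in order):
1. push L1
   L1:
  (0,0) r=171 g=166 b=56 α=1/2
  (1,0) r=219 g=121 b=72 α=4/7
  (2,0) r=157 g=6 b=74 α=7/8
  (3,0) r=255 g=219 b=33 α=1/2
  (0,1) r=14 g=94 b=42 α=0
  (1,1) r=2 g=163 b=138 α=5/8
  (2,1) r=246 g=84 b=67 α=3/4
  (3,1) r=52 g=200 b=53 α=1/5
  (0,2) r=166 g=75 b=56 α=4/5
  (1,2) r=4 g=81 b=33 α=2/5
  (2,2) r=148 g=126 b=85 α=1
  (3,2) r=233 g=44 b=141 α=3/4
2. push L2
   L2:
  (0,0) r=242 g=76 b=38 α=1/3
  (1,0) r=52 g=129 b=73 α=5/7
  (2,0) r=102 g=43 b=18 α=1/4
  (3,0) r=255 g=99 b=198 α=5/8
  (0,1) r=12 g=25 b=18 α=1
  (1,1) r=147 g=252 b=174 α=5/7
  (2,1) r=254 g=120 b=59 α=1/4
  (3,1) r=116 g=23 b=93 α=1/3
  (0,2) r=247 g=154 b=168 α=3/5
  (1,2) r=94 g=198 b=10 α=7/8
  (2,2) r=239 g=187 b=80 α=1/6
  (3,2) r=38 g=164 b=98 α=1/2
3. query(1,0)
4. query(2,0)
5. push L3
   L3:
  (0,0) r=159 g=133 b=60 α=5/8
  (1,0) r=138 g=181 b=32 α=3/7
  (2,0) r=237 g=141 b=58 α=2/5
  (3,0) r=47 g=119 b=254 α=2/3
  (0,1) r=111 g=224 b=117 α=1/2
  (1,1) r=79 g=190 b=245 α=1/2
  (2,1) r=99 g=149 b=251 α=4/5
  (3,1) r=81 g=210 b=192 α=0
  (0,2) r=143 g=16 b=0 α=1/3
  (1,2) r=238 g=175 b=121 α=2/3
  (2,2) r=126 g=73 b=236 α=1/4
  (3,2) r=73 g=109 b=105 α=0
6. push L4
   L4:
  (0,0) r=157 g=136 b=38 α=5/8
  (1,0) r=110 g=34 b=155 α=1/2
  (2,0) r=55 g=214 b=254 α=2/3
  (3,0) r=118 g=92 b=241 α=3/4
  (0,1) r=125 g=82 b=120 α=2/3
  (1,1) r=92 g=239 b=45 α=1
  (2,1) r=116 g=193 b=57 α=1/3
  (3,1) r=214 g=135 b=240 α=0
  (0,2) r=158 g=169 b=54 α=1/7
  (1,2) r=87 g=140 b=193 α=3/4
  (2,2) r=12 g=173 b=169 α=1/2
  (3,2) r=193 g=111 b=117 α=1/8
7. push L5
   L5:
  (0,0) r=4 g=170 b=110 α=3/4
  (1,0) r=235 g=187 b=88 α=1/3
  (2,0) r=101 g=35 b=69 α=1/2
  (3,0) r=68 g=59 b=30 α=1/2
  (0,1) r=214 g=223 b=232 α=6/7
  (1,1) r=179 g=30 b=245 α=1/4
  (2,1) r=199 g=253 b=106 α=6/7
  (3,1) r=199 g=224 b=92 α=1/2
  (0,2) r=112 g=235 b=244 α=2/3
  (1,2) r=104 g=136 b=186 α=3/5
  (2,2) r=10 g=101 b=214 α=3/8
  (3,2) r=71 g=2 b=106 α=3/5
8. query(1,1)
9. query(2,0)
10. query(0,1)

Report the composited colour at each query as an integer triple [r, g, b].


at x=1,y=0 over L1,L2:
L1 α=4/7: [876/7, 484/7, 288/7]
L2 α=5/7: [3572/49, 5483/49, 3131/49]
rounded: [73, 112, 64]

at x=2,y=0 over L1,L2:
+L1 (α=7/8) → [1099/8, 21/4, 259/4]
+L2 (α=1/4) → [4113/32, 235/16, 849/16]
= [129, 15, 53]

at x=1,y=1 over L1,L2,L3,L4,L5:
+L1 (α=5/8) → [5/4, 815/8, 345/4]
+L2 (α=5/7) → [1475/14, 5855/28, 2085/14]
+L3 (α=1/2) → [2581/28, 11175/56, 5515/28]
+L4 (α=1) → [92, 239, 45]
+L5 (α=1/4) → [455/4, 747/4, 95]
rounded: [114, 187, 95]

(2,0) stack=L1,L2,L3,L4,L5; from [0,0,0]:
after L1 α=7/8: [1099/8, 21/4, 259/4]
after L2 α=1/4: [4113/32, 235/16, 849/16]
after L3 α=2/5: [27507/160, 5217/80, 4403/80]
after L4 α=2/3: [45107/480, 39457/240, 45043/240]
after L5 α=1/2: [93587/960, 47857/480, 61603/480]
= [97, 100, 128]

(0,1) stack=L1,L2,L3,L4,L5; from [0,0,0]:
after L1 α=0: [0, 0, 0]
after L2 α=1: [12, 25, 18]
after L3 α=1/2: [123/2, 249/2, 135/2]
after L4 α=2/3: [623/6, 577/6, 205/2]
after L5 α=6/7: [8327/42, 8605/42, 427/2]
rounded: [198, 205, 214]


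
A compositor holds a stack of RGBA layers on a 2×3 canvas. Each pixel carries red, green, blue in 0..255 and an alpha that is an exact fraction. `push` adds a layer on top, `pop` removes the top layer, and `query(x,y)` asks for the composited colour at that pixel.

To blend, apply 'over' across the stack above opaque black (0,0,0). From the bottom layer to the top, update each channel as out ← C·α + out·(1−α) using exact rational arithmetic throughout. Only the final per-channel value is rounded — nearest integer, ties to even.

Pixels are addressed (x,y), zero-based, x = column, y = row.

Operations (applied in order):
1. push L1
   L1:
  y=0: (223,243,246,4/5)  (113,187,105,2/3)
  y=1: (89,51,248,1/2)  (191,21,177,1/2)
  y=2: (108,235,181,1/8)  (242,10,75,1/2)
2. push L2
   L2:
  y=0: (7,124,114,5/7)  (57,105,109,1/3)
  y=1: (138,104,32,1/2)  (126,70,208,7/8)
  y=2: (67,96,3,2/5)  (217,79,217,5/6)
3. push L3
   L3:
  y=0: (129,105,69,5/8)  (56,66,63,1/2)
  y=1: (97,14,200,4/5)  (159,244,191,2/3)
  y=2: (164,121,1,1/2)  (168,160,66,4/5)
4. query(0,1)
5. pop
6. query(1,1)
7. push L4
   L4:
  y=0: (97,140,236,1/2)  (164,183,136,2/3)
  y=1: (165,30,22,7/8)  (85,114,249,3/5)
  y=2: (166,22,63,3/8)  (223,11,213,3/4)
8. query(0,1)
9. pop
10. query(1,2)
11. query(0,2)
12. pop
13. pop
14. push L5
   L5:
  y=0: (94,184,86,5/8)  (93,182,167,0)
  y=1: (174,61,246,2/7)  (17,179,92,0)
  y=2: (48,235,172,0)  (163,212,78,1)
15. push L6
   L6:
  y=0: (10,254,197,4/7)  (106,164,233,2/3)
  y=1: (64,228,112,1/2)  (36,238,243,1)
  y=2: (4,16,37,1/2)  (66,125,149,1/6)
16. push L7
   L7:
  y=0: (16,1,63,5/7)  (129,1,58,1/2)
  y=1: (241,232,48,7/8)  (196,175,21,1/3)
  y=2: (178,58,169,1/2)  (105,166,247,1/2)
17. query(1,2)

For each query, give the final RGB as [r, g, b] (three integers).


at x=0,y=1 over L1,L2,L3:
+L1 (α=1/2) → [89/2, 51/2, 124]
+L2 (α=1/2) → [365/4, 259/4, 78]
+L3 (α=4/5) → [1917/20, 483/20, 878/5]
→ [96, 24, 176]

at x=1,y=1 over L1,L2:
after L1 α=1/2: [191/2, 21/2, 177/2]
after L2 α=7/8: [1955/16, 1001/16, 3089/16]
→ [122, 63, 193]

(0,1) stack=L1,L2,L4; from [0,0,0]:
L1 α=1/2: [89/2, 51/2, 124]
L2 α=1/2: [365/4, 259/4, 78]
L4 α=7/8: [4985/32, 1099/32, 29]
= [156, 34, 29]

at x=1,y=2 over L1,L2:
+L1 (α=1/2) → [121, 5, 75/2]
+L2 (α=5/6) → [201, 200/3, 2245/12]
→ [201, 67, 187]

query (0,2) [L1,L2] — begin 0,0,0
after L1 α=1/8: [27/2, 235/8, 181/8]
after L2 α=2/5: [349/10, 2241/40, 591/40]
→ [35, 56, 15]

(1,2) stack=L5,L6,L7; from [0,0,0]:
after L5 α=1: [163, 212, 78]
after L6 α=1/6: [881/6, 395/2, 539/6]
after L7 α=1/2: [1511/12, 727/4, 2021/12]
→ [126, 182, 168]
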